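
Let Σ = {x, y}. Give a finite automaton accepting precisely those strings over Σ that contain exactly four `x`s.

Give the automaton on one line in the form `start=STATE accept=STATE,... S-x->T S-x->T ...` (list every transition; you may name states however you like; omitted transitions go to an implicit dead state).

Only the number of `x`s matters, and only up to 5. Make a chain q0 → q1 → q2 → q3 → q4 → q5 advanced by each `x` (with q5 absorbing); every other symbol self-loops. The accepting set is {q4}.
A 6-state machine:
        x   y  
>  q0   q1  q0 
   q1   q2  q1 
   q2   q3  q2 
   q3   q4  q3 
 * q4   q5  q4 
   q5   q5  q5 
(> = start, * = accepting)

start=q0 accept=q4 q0-x->q1 q0-y->q0 q1-x->q2 q1-y->q1 q2-x->q3 q2-y->q2 q3-x->q4 q3-y->q3 q4-x->q5 q4-y->q4 q5-x->q5 q5-y->q5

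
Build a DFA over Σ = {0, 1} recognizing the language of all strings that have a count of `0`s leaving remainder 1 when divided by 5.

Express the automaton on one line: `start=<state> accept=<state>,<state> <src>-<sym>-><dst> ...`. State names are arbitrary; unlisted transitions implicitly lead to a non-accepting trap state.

Keep the running count of `0`s modulo 5: each `0` advances along the cycle q0 → q1 → q2 → q3 → q4 → q0 while other symbols loop. Accept at q1.
With 5 states:
        0   1  
>  q0   q1  q0 
 * q1   q2  q1 
   q2   q3  q2 
   q3   q4  q3 
   q4   q0  q4 
(> = start, * = accepting)

start=q0 accept=q1 q0-0->q1 q0-1->q0 q1-0->q2 q1-1->q1 q2-0->q3 q2-1->q2 q3-0->q4 q3-1->q3 q4-0->q0 q4-1->q4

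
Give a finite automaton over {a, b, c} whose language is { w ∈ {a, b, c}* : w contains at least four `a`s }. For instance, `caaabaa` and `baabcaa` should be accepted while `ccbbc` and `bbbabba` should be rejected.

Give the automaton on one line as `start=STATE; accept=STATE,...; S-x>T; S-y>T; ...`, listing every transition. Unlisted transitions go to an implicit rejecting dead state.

Only the number of `a`s matters, and only up to 5. Make a chain q0 → q1 → q2 → q3 → q4 → q5 advanced by each `a` (with q5 absorbing); every other symbol self-loops. The accepting set is {q4, q5}.
6 states suffice.
        a   b   c  
>  q0   q1  q0  q0 
   q1   q2  q1  q1 
   q2   q3  q2  q2 
   q3   q4  q3  q3 
 * q4   q5  q4  q4 
 * q5   q5  q5  q5 
(> = start, * = accepting)

start=q0; accept=q4,q5; q0-a>q1; q0-b>q0; q0-c>q0; q1-a>q2; q1-b>q1; q1-c>q1; q2-a>q3; q2-b>q2; q2-c>q2; q3-a>q4; q3-b>q3; q3-c>q3; q4-a>q5; q4-b>q4; q4-c>q4; q5-a>q5; q5-b>q5; q5-c>q5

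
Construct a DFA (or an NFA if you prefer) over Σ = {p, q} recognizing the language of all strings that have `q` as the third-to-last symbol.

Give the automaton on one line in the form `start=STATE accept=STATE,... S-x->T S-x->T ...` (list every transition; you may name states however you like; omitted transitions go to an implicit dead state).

start=A accept=L,M,N,O A-p->B A-q->C B-p->D B-q->E C-p->F C-q->G D-p->H D-q->I E-p->J E-q->K F-p->L F-q->M G-p->N G-q->O H-p->H H-q->I I-p->J I-q->K J-p->L J-q->M K-p->N K-q->O L-p->H L-q->I M-p->J M-q->K N-p->L N-q->M O-p->N O-q->O

Because acceptance depends on a position counted from the end, the machine has to buffer the most recent 3 symbols. Make each state the string of the last up-to-3 symbols read; on input `x` shift the window left and append `x`. Accept when the buffered window has length 3 and begins with `q`.
A 15-state machine:
       p  q 
>  A   B  C 
   B   D  E 
   C   F  G 
   D   H  I 
   E   J  K 
   F   L  M 
   G   N  O 
   H   H  I 
   I   J  K 
   J   L  M 
   K   N  O 
 * L   H  I 
 * M   J  K 
 * N   L  M 
 * O   N  O 
(> = start, * = accepting)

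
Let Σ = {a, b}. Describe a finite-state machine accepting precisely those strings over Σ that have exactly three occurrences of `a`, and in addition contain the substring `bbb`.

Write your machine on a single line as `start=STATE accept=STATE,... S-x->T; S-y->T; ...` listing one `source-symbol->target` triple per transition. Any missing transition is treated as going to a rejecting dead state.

Build one automaton per condition and run them in lockstep. The first has 5 states tracking the count of `a`s, saturating at 4; the second has 4 states tracking whether and how much of `bbb` has been seen. A product state is a pair (one from each), accepting exactly when both do. After merging equivalent states the machine shrinks.
          a    b  
>  s0     s1   s2 
   s1     s3   s4 
   s2     s1   s5 
   s3     s6   s7 
   s4     s3   s8 
   s5     s1   s9 
   s6    s10  s11 
   s7     s6  s12 
   s8     s3  s13 
   s9    s13   s9 
   s10   s10  s10 
   s11   s10  s14 
   s12    s6  s15 
   s13   s15  s13 
   s14   s10  s16 
   s15   s16  s15 
 * s16   s10  s16 
(> = start, * = accepting)

start=s0; accept=s16; s0-a->s1; s0-b->s2; s1-a->s3; s1-b->s4; s2-a->s1; s2-b->s5; s3-a->s6; s3-b->s7; s4-a->s3; s4-b->s8; s5-a->s1; s5-b->s9; s6-a->s10; s6-b->s11; s7-a->s6; s7-b->s12; s8-a->s3; s8-b->s13; s9-a->s13; s9-b->s9; s10-a->s10; s10-b->s10; s11-a->s10; s11-b->s14; s12-a->s6; s12-b->s15; s13-a->s15; s13-b->s13; s14-a->s10; s14-b->s16; s15-a->s16; s15-b->s15; s16-a->s10; s16-b->s16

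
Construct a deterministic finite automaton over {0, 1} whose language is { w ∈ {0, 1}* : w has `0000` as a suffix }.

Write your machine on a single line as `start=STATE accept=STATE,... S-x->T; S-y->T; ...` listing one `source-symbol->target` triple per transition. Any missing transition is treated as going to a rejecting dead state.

Let each state record the length of the longest suffix of the input read so far that is also a prefix of `0000`. s1 means the last symbol is `0`; s2 means the last 2 symbols are `00`; s3 means the last 3 symbols are `000`; s4 means the last 4 symbols are `0000`. Accept only at s4, where the string currently ends in `0000`.
A 5-state machine:
        0   1  
>  s0   s1  s0 
   s1   s2  s0 
   s2   s3  s0 
   s3   s4  s0 
 * s4   s4  s0 
(> = start, * = accepting)

start=s0; accept=s4; s0-0->s1; s0-1->s0; s1-0->s2; s1-1->s0; s2-0->s3; s2-1->s0; s3-0->s4; s3-1->s0; s4-0->s4; s4-1->s0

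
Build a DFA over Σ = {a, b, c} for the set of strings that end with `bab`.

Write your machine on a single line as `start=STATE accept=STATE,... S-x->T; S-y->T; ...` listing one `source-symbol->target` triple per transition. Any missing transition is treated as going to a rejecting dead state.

Remember how much of `bab` the current input suffix matches. State q0 means no match yet; q1 means the last symbol is `b`; q2 means the last 2 symbols are `ba`; q3 means the last 3 symbols are `bab`. Only q3 accepts. On a mismatch, fall back to the longest proper suffix that is still a prefix of `bab`.
With 4 states:
        a   b   c  
>  q0   q0  q1  q0 
   q1   q2  q1  q0 
   q2   q0  q3  q0 
 * q3   q2  q1  q0 
(> = start, * = accepting)

start=q0; accept=q3; q0-a->q0; q0-b->q1; q0-c->q0; q1-a->q2; q1-b->q1; q1-c->q0; q2-a->q0; q2-b->q3; q2-c->q0; q3-a->q2; q3-b->q1; q3-c->q0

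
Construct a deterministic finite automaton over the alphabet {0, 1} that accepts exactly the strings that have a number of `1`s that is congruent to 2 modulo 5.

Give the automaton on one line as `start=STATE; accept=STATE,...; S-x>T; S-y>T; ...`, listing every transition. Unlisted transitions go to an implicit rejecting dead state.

Keep the running count of `1`s modulo 5: each `1` advances along the cycle q0 → q1 → q2 → q3 → q4 → q0 while other symbols loop. Accept at q2.
With 5 states:
        0   1  
>  q0   q0  q1 
   q1   q1  q2 
 * q2   q2  q3 
   q3   q3  q4 
   q4   q4  q0 
(> = start, * = accepting)

start=q0; accept=q2; q0-0>q0; q0-1>q1; q1-0>q1; q1-1>q2; q2-0>q2; q2-1>q3; q3-0>q3; q3-1>q4; q4-0>q4; q4-1>q0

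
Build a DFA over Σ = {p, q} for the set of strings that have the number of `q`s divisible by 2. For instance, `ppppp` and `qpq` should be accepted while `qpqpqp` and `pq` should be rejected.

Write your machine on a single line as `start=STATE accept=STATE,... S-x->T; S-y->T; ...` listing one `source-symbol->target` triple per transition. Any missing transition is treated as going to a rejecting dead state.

start=S0; accept=S0; S0-p->S0; S0-q->S1; S1-p->S1; S1-q->S0

The only thing that matters is how many `q`s have appeared, reduced mod 2. Use one state per residue: S0 for 0, …, S1 for 1. Reading `q` moves to the next residue; anything else stays put. S0 is accepting.
With 2 states:
        p   q  
>* S0   S0  S1 
   S1   S1  S0 
(> = start, * = accepting)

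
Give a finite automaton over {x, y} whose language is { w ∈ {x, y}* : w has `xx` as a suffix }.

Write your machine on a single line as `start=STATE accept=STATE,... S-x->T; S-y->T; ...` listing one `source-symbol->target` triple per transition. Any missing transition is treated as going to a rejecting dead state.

start=S0; accept=S2; S0-x->S1; S0-y->S0; S1-x->S2; S1-y->S0; S2-x->S2; S2-y->S0

Remember how much of `xx` the current input suffix matches. State S0 means no match yet; S1 means the last symbol is `x`; S2 means the last 2 symbols are `xx`. Only S2 accepts. On a mismatch, fall back to the longest proper suffix that is still a prefix of `xx`.
A 3-state machine:
        x   y  
>  S0   S1  S0 
   S1   S2  S0 
 * S2   S2  S0 
(> = start, * = accepting)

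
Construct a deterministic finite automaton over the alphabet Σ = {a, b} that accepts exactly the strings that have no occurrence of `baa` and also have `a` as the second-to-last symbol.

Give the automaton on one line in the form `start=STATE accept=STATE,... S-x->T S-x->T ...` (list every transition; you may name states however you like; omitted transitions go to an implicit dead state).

Build one automaton per condition and run them in lockstep. The first has 4 states tracking partial matches of the forbidden pattern `baa`; the second has 7 states tracking the last 2 symbols read. A product state is a pair (one from each), accepting exactly when both do. Equivalent product states are then merged.
        a   b  
>  q0   q1  q2 
   q1   q3  q4 
   q2   q5  q2 
 * q3   q3  q4 
 * q4   q5  q2 
   q5   q6  q4 
   q6   q6  q6 
(> = start, * = accepting)

start=q0 accept=q3,q4 q0-a->q1 q0-b->q2 q1-a->q3 q1-b->q4 q2-a->q5 q2-b->q2 q3-a->q3 q3-b->q4 q4-a->q5 q4-b->q2 q5-a->q6 q5-b->q4 q6-a->q6 q6-b->q6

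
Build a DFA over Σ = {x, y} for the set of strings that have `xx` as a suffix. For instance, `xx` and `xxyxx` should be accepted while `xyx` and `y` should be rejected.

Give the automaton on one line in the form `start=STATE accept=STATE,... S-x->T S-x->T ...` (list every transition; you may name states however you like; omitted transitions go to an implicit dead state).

start=S0 accept=S2 S0-x->S1 S0-y->S0 S1-x->S2 S1-y->S0 S2-x->S2 S2-y->S0

Remember how much of `xx` the current input suffix matches. State S0 means no match yet; S1 means the last symbol is `x`; S2 means the last 2 symbols are `xx`. Only S2 accepts. On a mismatch, fall back to the longest proper suffix that is still a prefix of `xx`.
A 3-state machine:
        x   y  
>  S0   S1  S0 
   S1   S2  S0 
 * S2   S2  S0 
(> = start, * = accepting)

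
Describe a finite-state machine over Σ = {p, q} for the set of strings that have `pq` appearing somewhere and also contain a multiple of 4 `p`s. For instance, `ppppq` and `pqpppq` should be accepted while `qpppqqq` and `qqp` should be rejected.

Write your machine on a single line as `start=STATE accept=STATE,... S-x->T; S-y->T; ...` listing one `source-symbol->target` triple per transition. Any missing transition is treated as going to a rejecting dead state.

Run two small machines in parallel and take their product. The first has 3 states tracking whether and how much of `pq` has been seen; the second has 4 states tracking the count of `p`s modulo 4. A product state is a pair (one from each), accepting exactly when both do.
With 9 states:
       p  q 
>  A   B  A 
   B   C  D 
   C   E  F 
   D   F  D 
   E   G  H 
   F   H  F 
   G   B  I 
   H   I  H 
 * I   D  I 
(> = start, * = accepting)

start=A; accept=I; A-p->B; A-q->A; B-p->C; B-q->D; C-p->E; C-q->F; D-p->F; D-q->D; E-p->G; E-q->H; F-p->H; F-q->F; G-p->B; G-q->I; H-p->I; H-q->H; I-p->D; I-q->I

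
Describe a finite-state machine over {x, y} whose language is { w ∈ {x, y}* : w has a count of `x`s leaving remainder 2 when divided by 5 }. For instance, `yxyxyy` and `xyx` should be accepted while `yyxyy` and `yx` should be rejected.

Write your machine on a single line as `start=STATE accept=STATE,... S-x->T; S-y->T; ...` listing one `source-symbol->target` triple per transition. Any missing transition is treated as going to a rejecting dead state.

Keep the running count of `x`s modulo 5: each `x` advances along the cycle q0 → q1 → q2 → q3 → q4 → q0 while other symbols loop. Accept at q2.
With 5 states:
        x   y  
>  q0   q1  q0 
   q1   q2  q1 
 * q2   q3  q2 
   q3   q4  q3 
   q4   q0  q4 
(> = start, * = accepting)

start=q0; accept=q2; q0-x->q1; q0-y->q0; q1-x->q2; q1-y->q1; q2-x->q3; q2-y->q2; q3-x->q4; q3-y->q3; q4-x->q0; q4-y->q4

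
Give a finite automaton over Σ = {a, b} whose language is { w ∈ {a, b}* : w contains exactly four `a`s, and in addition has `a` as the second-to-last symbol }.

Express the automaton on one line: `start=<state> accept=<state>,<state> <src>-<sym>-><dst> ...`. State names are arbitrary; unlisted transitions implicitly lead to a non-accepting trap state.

start=S0 accept=S4,S7 S0-a->S1 S0-b->S0 S1-a->S2 S1-b->S1 S2-a->S3 S2-b->S2 S3-a->S4 S3-b->S5 S4-a->S6 S4-b->S7 S5-a->S8 S5-b->S5 S6-a->S6 S6-b->S6 S7-a->S6 S7-b->S6 S8-a->S6 S8-b->S7

Build one automaton per condition and run them in lockstep. One (6 states) tracks the count of `a`s, saturating at 5; the other (7 states) tracks the last 2 symbols read. Each combined state is a pair, one component from each; accept when both components accept. Equivalent product states are then merged.
A 9-state machine:
        a   b  
>  S0   S1  S0 
   S1   S2  S1 
   S2   S3  S2 
   S3   S4  S5 
 * S4   S6  S7 
   S5   S8  S5 
   S6   S6  S6 
 * S7   S6  S6 
   S8   S6  S7 
(> = start, * = accepting)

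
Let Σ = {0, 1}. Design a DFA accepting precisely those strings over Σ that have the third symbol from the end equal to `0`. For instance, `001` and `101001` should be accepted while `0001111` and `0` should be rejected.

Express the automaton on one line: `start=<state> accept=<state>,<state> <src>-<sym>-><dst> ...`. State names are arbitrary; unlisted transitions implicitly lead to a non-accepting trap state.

start=A accept=H,I,J,K A-0->B A-1->C B-0->D B-1->E C-0->F C-1->G D-0->H D-1->I E-0->J E-1->K F-0->L F-1->M G-0->N G-1->O H-0->H H-1->I I-0->J I-1->K J-0->L J-1->M K-0->N K-1->O L-0->H L-1->I M-0->J M-1->K N-0->L N-1->M O-0->N O-1->O

A DFA must remember the last 3 symbols (since which symbol is third-to-last isn't known until the input ends). Use one state per possible window of the last ≤3 symbols; accept from those whose window starts with `0`.
       0  1 
>  A   B  C 
   B   D  E 
   C   F  G 
   D   H  I 
   E   J  K 
   F   L  M 
   G   N  O 
 * H   H  I 
 * I   J  K 
 * J   L  M 
 * K   N  O 
   L   H  I 
   M   J  K 
   N   L  M 
   O   N  O 
(> = start, * = accepting)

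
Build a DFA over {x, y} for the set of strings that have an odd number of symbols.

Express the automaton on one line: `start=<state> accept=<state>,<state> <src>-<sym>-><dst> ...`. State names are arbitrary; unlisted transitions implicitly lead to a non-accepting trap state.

Count input length modulo 2: every symbol advances one step around the cycle S0 → S1 → S0. Accept at S1.
        x   y  
>  S0   S1  S1 
 * S1   S0  S0 
(> = start, * = accepting)

start=S0 accept=S1 S0-x->S1 S0-y->S1 S1-x->S0 S1-y->S0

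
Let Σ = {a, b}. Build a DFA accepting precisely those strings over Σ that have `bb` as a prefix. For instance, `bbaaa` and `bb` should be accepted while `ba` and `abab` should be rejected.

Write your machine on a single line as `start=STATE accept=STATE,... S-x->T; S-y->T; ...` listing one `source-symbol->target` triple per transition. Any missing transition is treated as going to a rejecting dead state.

Walk along `bb` while the input agrees: from q0 take `b` to q1, and so on. Any deviation drops to the rejecting sink q3. Once q2 is reached the prefix is confirmed and every continuation is accepted.
4 states suffice.
        a   b  
>  q0   q3  q1 
   q1   q3  q2 
 * q2   q2  q2 
   q3   q3  q3 
(> = start, * = accepting)

start=q0; accept=q2; q0-a->q3; q0-b->q1; q1-a->q3; q1-b->q2; q2-a->q2; q2-b->q2; q3-a->q3; q3-b->q3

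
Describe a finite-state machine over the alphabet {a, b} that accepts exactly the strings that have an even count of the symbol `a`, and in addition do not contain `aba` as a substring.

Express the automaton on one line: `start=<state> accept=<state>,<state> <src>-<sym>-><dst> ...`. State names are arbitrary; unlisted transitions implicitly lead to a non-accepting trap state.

start=s0 accept=s0,s2,s4 s0-a->s1 s0-b->s0 s1-a->s2 s1-b->s3 s2-a->s1 s2-b->s4 s3-a->s5 s3-b->s6 s4-a->s7 s4-b->s0 s5-a->s7 s5-b->s5 s6-a->s2 s6-b->s6 s7-a->s5 s7-b->s7

Build one automaton per condition and run them in lockstep. The first has 2 states tracking the count of `a`s modulo 2; the second has 4 states tracking partial matches of the forbidden pattern `aba`. A product state is a pair (one from each), accepting exactly when both do.
An 8-state machine:
        a   b  
>* s0   s1  s0 
   s1   s2  s3 
 * s2   s1  s4 
   s3   s5  s6 
 * s4   s7  s0 
   s5   s7  s5 
   s6   s2  s6 
   s7   s5  s7 
(> = start, * = accepting)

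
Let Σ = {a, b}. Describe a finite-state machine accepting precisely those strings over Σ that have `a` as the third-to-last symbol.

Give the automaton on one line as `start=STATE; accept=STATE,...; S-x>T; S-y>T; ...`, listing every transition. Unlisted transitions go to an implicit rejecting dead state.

start=S0; accept=S7,S8,S9,S10; S0-a>S1; S0-b>S2; S1-a>S3; S1-b>S4; S2-a>S5; S2-b>S6; S3-a>S7; S3-b>S8; S4-a>S9; S4-b>S10; S5-a>S11; S5-b>S12; S6-a>S13; S6-b>S14; S7-a>S7; S7-b>S8; S8-a>S9; S8-b>S10; S9-a>S11; S9-b>S12; S10-a>S13; S10-b>S14; S11-a>S7; S11-b>S8; S12-a>S9; S12-b>S10; S13-a>S11; S13-b>S12; S14-a>S13; S14-b>S14

Because acceptance depends on a position counted from the end, the machine has to buffer the most recent 3 symbols. Make each state the string of the last up-to-3 symbols read; on input `x` shift the window left and append `x`. Accept when the buffered window has length 3 and begins with `a`.
          a    b  
>  S0     S1   S2 
   S1     S3   S4 
   S2     S5   S6 
   S3     S7   S8 
   S4     S9  S10 
   S5    S11  S12 
   S6    S13  S14 
 * S7     S7   S8 
 * S8     S9  S10 
 * S9    S11  S12 
 * S10   S13  S14 
   S11    S7   S8 
   S12    S9  S10 
   S13   S11  S12 
   S14   S13  S14 
(> = start, * = accepting)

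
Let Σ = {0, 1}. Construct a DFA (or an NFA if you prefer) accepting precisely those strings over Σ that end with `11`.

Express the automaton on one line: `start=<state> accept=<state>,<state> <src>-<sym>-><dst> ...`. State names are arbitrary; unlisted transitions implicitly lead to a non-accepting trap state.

Let each state record the length of the longest suffix of the input read so far that is also a prefix of `11`. q1 means the last symbol is `1`; q2 means the last 2 symbols are `11`. Accept only at q2, where the string currently ends in `11`.
A 3-state machine:
        0   1  
>  q0   q0  q1 
   q1   q0  q2 
 * q2   q0  q2 
(> = start, * = accepting)

start=q0 accept=q2 q0-0->q0 q0-1->q1 q1-0->q0 q1-1->q2 q2-0->q0 q2-1->q2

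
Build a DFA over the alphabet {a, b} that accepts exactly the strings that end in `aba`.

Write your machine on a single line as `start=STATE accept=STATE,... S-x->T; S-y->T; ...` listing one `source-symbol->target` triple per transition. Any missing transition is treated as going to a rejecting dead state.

Let each state record the length of the longest suffix of the input read so far that is also a prefix of `aba`. s1 means the last symbol is `a`; s2 means the last 2 symbols are `ab`; s3 means the last 3 symbols are `aba`. Accept only at s3, where the string currently ends in `aba`.
With 4 states:
        a   b  
>  s0   s1  s0 
   s1   s1  s2 
   s2   s3  s0 
 * s3   s1  s2 
(> = start, * = accepting)

start=s0; accept=s3; s0-a->s1; s0-b->s0; s1-a->s1; s1-b->s2; s2-a->s3; s2-b->s0; s3-a->s1; s3-b->s2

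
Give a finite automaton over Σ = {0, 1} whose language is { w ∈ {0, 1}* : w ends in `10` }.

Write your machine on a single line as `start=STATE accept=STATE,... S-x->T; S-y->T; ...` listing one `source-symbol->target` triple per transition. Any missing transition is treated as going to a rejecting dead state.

start=A; accept=C; A-0->A; A-1->B; B-0->C; B-1->B; C-0->A; C-1->B

Let each state record the length of the longest suffix of the input read so far that is also a prefix of `10`. B means the last symbol is `1`; C means the last 2 symbols are `10`. Accept only at C, where the string currently ends in `10`.
       0  1 
>  A   A  B 
   B   C  B 
 * C   A  B 
(> = start, * = accepting)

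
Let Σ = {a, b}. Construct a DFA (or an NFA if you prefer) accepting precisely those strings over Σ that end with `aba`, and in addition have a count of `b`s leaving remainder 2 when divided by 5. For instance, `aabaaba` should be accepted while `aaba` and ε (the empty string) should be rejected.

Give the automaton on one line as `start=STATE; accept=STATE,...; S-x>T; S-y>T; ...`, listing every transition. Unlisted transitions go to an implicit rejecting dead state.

Build one automaton per condition and run them in lockstep. One (4 states) tracks how much of the suffix `aba` has currently been matched; the other (5 states) tracks the count of `b`s modulo 5. Each combined state is a pair, one component from each; accept when both components accept. Minimizing collapses redundant product states.
An 8-state machine:
        a   b  
>  q0   q0  q1 
   q1   q2  q3 
   q2   q2  q4 
   q3   q3  q5 
   q4   q6  q5 
   q5   q5  q7 
 * q6   q3  q5 
   q7   q7  q0 
(> = start, * = accepting)

start=q0; accept=q6; q0-a>q0; q0-b>q1; q1-a>q2; q1-b>q3; q2-a>q2; q2-b>q4; q3-a>q3; q3-b>q5; q4-a>q6; q4-b>q5; q5-a>q5; q5-b>q7; q6-a>q3; q6-b>q5; q7-a>q7; q7-b>q0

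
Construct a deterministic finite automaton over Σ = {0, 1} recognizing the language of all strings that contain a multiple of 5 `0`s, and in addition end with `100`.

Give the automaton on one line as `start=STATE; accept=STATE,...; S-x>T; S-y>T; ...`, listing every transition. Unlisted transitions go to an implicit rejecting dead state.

start=s0; accept=s18; s0-0>s1; s0-1>s2; s1-0>s3; s1-1>s4; s2-0>s5; s2-1>s2; s3-0>s6; s3-1>s7; s4-0>s8; s4-1>s4; s5-0>s9; s5-1>s4; s6-0>s10; s6-1>s11; s7-0>s12; s7-1>s7; s8-0>s13; s8-1>s7; s9-0>s6; s9-1>s7; s10-0>s0; s10-1>s14; s11-0>s15; s11-1>s11; s12-0>s16; s12-1>s11; s13-0>s10; s13-1>s11; s14-0>s17; s14-1>s14; s15-0>s18; s15-1>s14; s16-0>s0; s16-1>s14; s17-0>s19; s17-1>s2; s18-0>s1; s18-1>s2; s19-0>s3; s19-1>s4

Handle the two conditions separately and then intersect. One (5 states) tracks the count of `0`s modulo 5; the other (4 states) tracks how much of the suffix `100` has currently been matched. Each combined state is a pair, one component from each; accept when both components accept.
          0    1  
>  s0     s1   s2 
   s1     s3   s4 
   s2     s5   s2 
   s3     s6   s7 
   s4     s8   s4 
   s5     s9   s4 
   s6    s10  s11 
   s7    s12   s7 
   s8    s13   s7 
   s9     s6   s7 
   s10    s0  s14 
   s11   s15  s11 
   s12   s16  s11 
   s13   s10  s11 
   s14   s17  s14 
   s15   s18  s14 
   s16    s0  s14 
   s17   s19   s2 
 * s18    s1   s2 
   s19    s3   s4 
(> = start, * = accepting)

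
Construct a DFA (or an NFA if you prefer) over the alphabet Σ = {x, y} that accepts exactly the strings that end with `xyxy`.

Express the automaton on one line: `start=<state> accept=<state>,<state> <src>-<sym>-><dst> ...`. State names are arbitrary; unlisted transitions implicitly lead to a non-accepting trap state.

start=S0 accept=S4 S0-x->S1 S0-y->S0 S1-x->S1 S1-y->S2 S2-x->S3 S2-y->S0 S3-x->S1 S3-y->S4 S4-x->S3 S4-y->S0

Let each state record the length of the longest suffix of the input read so far that is also a prefix of `xyxy`. S1 means the last symbol is `x`; S2 means the last 2 symbols are `xy`; S3 means the last 3 symbols are `xyx`; S4 means the last 4 symbols are `xyxy`. Accept only at S4, where the string currently ends in `xyxy`.
5 states suffice.
        x   y  
>  S0   S1  S0 
   S1   S1  S2 
   S2   S3  S0 
   S3   S1  S4 
 * S4   S3  S0 
(> = start, * = accepting)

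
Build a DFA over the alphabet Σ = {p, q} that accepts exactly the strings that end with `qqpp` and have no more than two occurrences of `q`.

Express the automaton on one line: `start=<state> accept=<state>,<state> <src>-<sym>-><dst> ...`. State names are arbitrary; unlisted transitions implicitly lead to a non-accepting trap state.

Run two small machines in parallel and take their product. One (5 states) tracks how much of the suffix `qqpp` has currently been matched; the other (4 states) tracks the count of `q`s, saturating at 3. Each combined state is a pair, one component from each; accept when both components accept. Equivalent product states are then merged.
        p   q  
>  s0   s0  s1 
   s1   s2  s3 
   s2   s2  s2 
   s3   s4  s2 
   s4   s5  s2 
 * s5   s2  s2 
(> = start, * = accepting)

start=s0 accept=s5 s0-p->s0 s0-q->s1 s1-p->s2 s1-q->s3 s2-p->s2 s2-q->s2 s3-p->s4 s3-q->s2 s4-p->s5 s4-q->s2 s5-p->s2 s5-q->s2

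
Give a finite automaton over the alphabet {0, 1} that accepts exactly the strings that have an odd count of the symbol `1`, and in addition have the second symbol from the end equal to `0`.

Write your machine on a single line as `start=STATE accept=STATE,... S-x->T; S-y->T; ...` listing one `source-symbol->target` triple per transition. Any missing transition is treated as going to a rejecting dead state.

start=s0; accept=s4,s7; s0-0->s1; s0-1->s2; s1-0->s3; s1-1->s4; s2-0->s5; s2-1->s6; s3-0->s3; s3-1->s4; s4-0->s5; s4-1->s6; s5-0->s7; s5-1->s8; s6-0->s9; s6-1->s10; s7-0->s7; s7-1->s8; s8-0->s9; s8-1->s10; s9-0->s3; s9-1->s4; s10-0->s5; s10-1->s6

Build one automaton per condition and run them in lockstep. One (2 states) tracks the count of `1`s modulo 2; the other (7 states) tracks the last 2 symbols read. Each combined state is a pair, one component from each; accept when both components accept.
With 11 states:
          0    1  
>  s0     s1   s2 
   s1     s3   s4 
   s2     s5   s6 
   s3     s3   s4 
 * s4     s5   s6 
   s5     s7   s8 
   s6     s9  s10 
 * s7     s7   s8 
   s8     s9  s10 
   s9     s3   s4 
   s10    s5   s6 
(> = start, * = accepting)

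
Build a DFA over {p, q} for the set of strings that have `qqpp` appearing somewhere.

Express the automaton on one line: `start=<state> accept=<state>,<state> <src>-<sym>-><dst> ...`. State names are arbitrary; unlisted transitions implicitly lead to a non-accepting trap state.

States A..D record the length of the longest prefix of `qqpp` that matches the current input suffix. Reaching E means `qqpp` has been seen, and we stay there forever. Accept from E.
5 states suffice.
       p  q 
>  A   A  B 
   B   A  C 
   C   D  C 
   D   E  B 
 * E   E  E 
(> = start, * = accepting)

start=A accept=E A-p->A A-q->B B-p->A B-q->C C-p->D C-q->C D-p->E D-q->B E-p->E E-q->E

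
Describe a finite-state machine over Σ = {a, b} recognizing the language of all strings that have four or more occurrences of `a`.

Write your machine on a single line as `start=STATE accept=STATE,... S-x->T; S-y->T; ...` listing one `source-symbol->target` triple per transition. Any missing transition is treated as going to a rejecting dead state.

start=q0; accept=q4,q5; q0-a->q1; q0-b->q0; q1-a->q2; q1-b->q1; q2-a->q3; q2-b->q2; q3-a->q4; q3-b->q3; q4-a->q5; q4-b->q4; q5-a->q5; q5-b->q5

Count `a`s, saturating at 5: states q0 through q4 mean 0 through 4 `a`s seen; q5 means more than 4. Each `a` increments (capped at q5); other symbols loop. Accept from {q4, q5}.
6 states suffice.
        a   b  
>  q0   q1  q0 
   q1   q2  q1 
   q2   q3  q2 
   q3   q4  q3 
 * q4   q5  q4 
 * q5   q5  q5 
(> = start, * = accepting)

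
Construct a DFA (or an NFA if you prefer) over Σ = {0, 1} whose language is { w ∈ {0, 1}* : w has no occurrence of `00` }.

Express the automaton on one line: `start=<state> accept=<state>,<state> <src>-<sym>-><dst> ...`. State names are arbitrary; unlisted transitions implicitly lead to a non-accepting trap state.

start=s0 accept=s0,s1 s0-0->s1 s0-1->s0 s1-0->s2 s1-1->s0 s2-0->s2 s2-1->s2

Track partial matches of the forbidden pattern `00`. State s2 is a dead state reached once `00` has occurred; every other state accepts. s0 means no part of `00` is currently matched.
3 states suffice.
        0   1  
>* s0   s1  s0 
 * s1   s2  s0 
   s2   s2  s2 
(> = start, * = accepting)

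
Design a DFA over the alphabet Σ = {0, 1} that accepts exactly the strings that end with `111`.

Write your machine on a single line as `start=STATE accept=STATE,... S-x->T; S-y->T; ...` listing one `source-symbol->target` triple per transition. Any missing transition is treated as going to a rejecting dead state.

Let each state record the length of the longest suffix of the input read so far that is also a prefix of `111`. B means the last symbol is `1`; C means the last 2 symbols are `11`; D means the last 3 symbols are `111`. Accept only at D, where the string currently ends in `111`.
4 states suffice.
       0  1 
>  A   A  B 
   B   A  C 
   C   A  D 
 * D   A  D 
(> = start, * = accepting)

start=A; accept=D; A-0->A; A-1->B; B-0->A; B-1->C; C-0->A; C-1->D; D-0->A; D-1->D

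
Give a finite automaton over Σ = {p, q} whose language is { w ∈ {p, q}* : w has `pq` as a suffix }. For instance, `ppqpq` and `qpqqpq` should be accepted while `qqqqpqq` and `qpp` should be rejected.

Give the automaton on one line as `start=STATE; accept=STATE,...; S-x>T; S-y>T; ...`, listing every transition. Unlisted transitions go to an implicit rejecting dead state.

start=A; accept=C; A-p>B; A-q>A; B-p>B; B-q>C; C-p>B; C-q>A

Let each state record the length of the longest suffix of the input read so far that is also a prefix of `pq`. B means the last symbol is `p`; C means the last 2 symbols are `pq`. Accept only at C, where the string currently ends in `pq`.
With 3 states:
       p  q 
>  A   B  A 
   B   B  C 
 * C   B  A 
(> = start, * = accepting)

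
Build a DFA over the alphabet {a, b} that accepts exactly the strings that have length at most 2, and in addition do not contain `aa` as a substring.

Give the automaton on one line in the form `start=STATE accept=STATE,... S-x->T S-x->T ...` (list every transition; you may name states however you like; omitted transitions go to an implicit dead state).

start=q0 accept=q0,q1,q2,q4 q0-a->q1 q0-b->q2 q1-a->q3 q1-b->q4 q2-a->q4 q2-b->q4 q3-a->q3 q3-b->q3 q4-a->q3 q4-b->q3

Run two small machines in parallel and take their product. The first has 4 states tracking the input length, saturating at 3; the second has 3 states tracking partial matches of the forbidden pattern `aa`. A product state is a pair (one from each), accepting exactly when both do. Minimizing collapses redundant product states.
        a   b  
>* q0   q1  q2 
 * q1   q3  q4 
 * q2   q4  q4 
   q3   q3  q3 
 * q4   q3  q3 
(> = start, * = accepting)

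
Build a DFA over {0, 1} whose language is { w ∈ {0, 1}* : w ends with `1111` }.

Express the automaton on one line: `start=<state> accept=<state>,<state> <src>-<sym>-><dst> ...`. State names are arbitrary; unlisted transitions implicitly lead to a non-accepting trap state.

Remember how much of `1111` the current input suffix matches. State A means no match yet; B means the last symbol is `1`; C means the last 2 symbols are `11`; D means the last 3 symbols are `111`; E means the last 4 symbols are `1111`. Only E accepts. On a mismatch, fall back to the longest proper suffix that is still a prefix of `1111`.
       0  1 
>  A   A  B 
   B   A  C 
   C   A  D 
   D   A  E 
 * E   A  E 
(> = start, * = accepting)

start=A accept=E A-0->A A-1->B B-0->A B-1->C C-0->A C-1->D D-0->A D-1->E E-0->A E-1->E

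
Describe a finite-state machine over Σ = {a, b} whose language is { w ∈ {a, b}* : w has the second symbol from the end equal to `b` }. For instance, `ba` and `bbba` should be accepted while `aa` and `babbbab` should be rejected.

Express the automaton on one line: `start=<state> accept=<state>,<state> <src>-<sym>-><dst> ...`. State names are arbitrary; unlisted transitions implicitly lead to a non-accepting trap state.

start=q0 accept=q5,q6 q0-a->q1 q0-b->q2 q1-a->q3 q1-b->q4 q2-a->q5 q2-b->q6 q3-a->q3 q3-b->q4 q4-a->q5 q4-b->q6 q5-a->q3 q5-b->q4 q6-a->q5 q6-b->q6

A DFA must remember the last 2 symbols (since which symbol is second-to-last isn't known until the input ends). Use one state per possible window of the last ≤2 symbols; accept from those whose window starts with `b`.
7 states suffice.
        a   b  
>  q0   q1  q2 
   q1   q3  q4 
   q2   q5  q6 
   q3   q3  q4 
   q4   q5  q6 
 * q5   q3  q4 
 * q6   q5  q6 
(> = start, * = accepting)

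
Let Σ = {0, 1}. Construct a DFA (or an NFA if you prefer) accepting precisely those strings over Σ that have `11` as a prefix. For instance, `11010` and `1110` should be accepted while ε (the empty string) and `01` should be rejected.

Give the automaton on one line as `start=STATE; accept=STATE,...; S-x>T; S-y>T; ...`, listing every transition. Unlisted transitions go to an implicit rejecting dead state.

Walk along `11` while the input agrees: from A take `1` to B, and so on. Any deviation drops to the rejecting sink D. Once C is reached the prefix is confirmed and every continuation is accepted.
4 states suffice.
       0  1 
>  A   D  B 
   B   D  C 
 * C   C  C 
   D   D  D 
(> = start, * = accepting)

start=A; accept=C; A-0>D; A-1>B; B-0>D; B-1>C; C-0>C; C-1>C; D-0>D; D-1>D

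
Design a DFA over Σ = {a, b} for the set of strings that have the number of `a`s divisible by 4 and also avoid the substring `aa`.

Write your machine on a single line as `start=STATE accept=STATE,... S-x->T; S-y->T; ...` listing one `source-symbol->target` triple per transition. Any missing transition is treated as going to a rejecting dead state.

Handle the two conditions separately and then intersect. The first has 4 states tracking the count of `a`s modulo 4; the second has 3 states tracking partial matches of the forbidden pattern `aa`. A product state is a pair (one from each), accepting exactly when both do. After merging equivalent states the machine shrinks.
        a   b  
>* s0   s1  s0 
   s1   s2  s3 
   s2   s2  s2 
   s3   s4  s3 
   s4   s2  s5 
   s5   s6  s5 
   s6   s2  s7 
   s7   s8  s7 
 * s8   s2  s0 
(> = start, * = accepting)

start=s0; accept=s0,s8; s0-a->s1; s0-b->s0; s1-a->s2; s1-b->s3; s2-a->s2; s2-b->s2; s3-a->s4; s3-b->s3; s4-a->s2; s4-b->s5; s5-a->s6; s5-b->s5; s6-a->s2; s6-b->s7; s7-a->s8; s7-b->s7; s8-a->s2; s8-b->s0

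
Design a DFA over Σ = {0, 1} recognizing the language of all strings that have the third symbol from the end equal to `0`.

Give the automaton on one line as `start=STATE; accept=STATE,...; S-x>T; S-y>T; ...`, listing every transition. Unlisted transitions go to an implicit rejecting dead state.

start=q0; accept=q7,q8,q9,q10; q0-0>q1; q0-1>q2; q1-0>q3; q1-1>q4; q2-0>q5; q2-1>q6; q3-0>q7; q3-1>q8; q4-0>q9; q4-1>q10; q5-0>q11; q5-1>q12; q6-0>q13; q6-1>q14; q7-0>q7; q7-1>q8; q8-0>q9; q8-1>q10; q9-0>q11; q9-1>q12; q10-0>q13; q10-1>q14; q11-0>q7; q11-1>q8; q12-0>q9; q12-1>q10; q13-0>q11; q13-1>q12; q14-0>q13; q14-1>q14

Because acceptance depends on a position counted from the end, the machine has to buffer the most recent 3 symbols. Make each state the string of the last up-to-3 symbols read; on input `x` shift the window left and append `x`. Accept when the buffered window has length 3 and begins with `0`.
          0    1  
>  q0     q1   q2 
   q1     q3   q4 
   q2     q5   q6 
   q3     q7   q8 
   q4     q9  q10 
   q5    q11  q12 
   q6    q13  q14 
 * q7     q7   q8 
 * q8     q9  q10 
 * q9    q11  q12 
 * q10   q13  q14 
   q11    q7   q8 
   q12    q9  q10 
   q13   q11  q12 
   q14   q13  q14 
(> = start, * = accepting)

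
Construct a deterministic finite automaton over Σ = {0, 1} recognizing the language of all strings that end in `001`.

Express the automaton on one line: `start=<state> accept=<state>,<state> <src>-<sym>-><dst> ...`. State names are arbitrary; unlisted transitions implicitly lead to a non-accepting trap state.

start=q0 accept=q3 q0-0->q1 q0-1->q0 q1-0->q2 q1-1->q0 q2-0->q2 q2-1->q3 q3-0->q1 q3-1->q0

Remember how much of `001` the current input suffix matches. State q0 means no match yet; q1 means the last symbol is `0`; q2 means the last 2 symbols are `00`; q3 means the last 3 symbols are `001`. Only q3 accepts. On a mismatch, fall back to the longest proper suffix that is still a prefix of `001`.
        0   1  
>  q0   q1  q0 
   q1   q2  q0 
   q2   q2  q3 
 * q3   q1  q0 
(> = start, * = accepting)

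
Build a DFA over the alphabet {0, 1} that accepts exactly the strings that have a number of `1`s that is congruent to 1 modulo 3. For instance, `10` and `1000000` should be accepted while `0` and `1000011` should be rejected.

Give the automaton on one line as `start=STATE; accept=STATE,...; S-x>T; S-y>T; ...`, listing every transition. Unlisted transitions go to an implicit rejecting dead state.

start=q0; accept=q1; q0-0>q0; q0-1>q1; q1-0>q1; q1-1>q2; q2-0>q2; q2-1>q0

Keep the running count of `1`s modulo 3: each `1` advances along the cycle q0 → q1 → q2 → q0 while other symbols loop. Accept at q1.
A 3-state machine:
        0   1  
>  q0   q0  q1 
 * q1   q1  q2 
   q2   q2  q0 
(> = start, * = accepting)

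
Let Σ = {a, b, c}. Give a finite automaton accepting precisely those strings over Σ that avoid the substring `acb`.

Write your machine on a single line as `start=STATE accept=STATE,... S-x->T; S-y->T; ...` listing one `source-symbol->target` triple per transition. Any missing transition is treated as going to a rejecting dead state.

Track partial matches of the forbidden pattern `acb`. State q3 is a dead state reached once `acb` has occurred; every other state accepts. q0 means no part of `acb` is currently matched.
With 4 states:
        a   b   c  
>* q0   q1  q0  q0 
 * q1   q1  q0  q2 
 * q2   q1  q3  q0 
   q3   q3  q3  q3 
(> = start, * = accepting)

start=q0; accept=q0,q1,q2; q0-a->q1; q0-b->q0; q0-c->q0; q1-a->q1; q1-b->q0; q1-c->q2; q2-a->q1; q2-b->q3; q2-c->q0; q3-a->q3; q3-b->q3; q3-c->q3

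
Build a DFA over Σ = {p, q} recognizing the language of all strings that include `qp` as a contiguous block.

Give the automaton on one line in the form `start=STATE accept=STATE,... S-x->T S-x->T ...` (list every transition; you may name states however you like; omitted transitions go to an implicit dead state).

Track how much of `qp` has been matched so far: state s0 is no progress, s2 is the absorbing accept state reached once `qp` has occurred. Intermediate states record partial matches; on a mismatch, fall back to the longest reusable overlap.
        p   q  
>  s0   s0  s1 
   s1   s2  s1 
 * s2   s2  s2 
(> = start, * = accepting)

start=s0 accept=s2 s0-p->s0 s0-q->s1 s1-p->s2 s1-q->s1 s2-p->s2 s2-q->s2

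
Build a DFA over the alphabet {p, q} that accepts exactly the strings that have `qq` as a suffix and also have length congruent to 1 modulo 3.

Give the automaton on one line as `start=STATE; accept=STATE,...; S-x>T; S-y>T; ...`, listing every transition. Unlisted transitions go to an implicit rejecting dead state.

Build one automaton per condition and run them in lockstep. The first has 3 states tracking how much of the suffix `qq` has currently been matched; the second has 3 states tracking the input length modulo 3. A product state is a pair (one from each), accepting exactly when both do.
With 9 states:
        p   q  
>  s0   s1  s2 
   s1   s3  s4 
   s2   s3  s5 
   s3   s0  s6 
   s4   s0  s7 
   s5   s0  s7 
   s6   s1  s8 
   s7   s1  s8 
 * s8   s3  s5 
(> = start, * = accepting)

start=s0; accept=s8; s0-p>s1; s0-q>s2; s1-p>s3; s1-q>s4; s2-p>s3; s2-q>s5; s3-p>s0; s3-q>s6; s4-p>s0; s4-q>s7; s5-p>s0; s5-q>s7; s6-p>s1; s6-q>s8; s7-p>s1; s7-q>s8; s8-p>s3; s8-q>s5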